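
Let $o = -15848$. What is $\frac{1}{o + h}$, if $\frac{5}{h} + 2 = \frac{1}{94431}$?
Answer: $- \frac{188861}{2993541283} \approx -6.309 \cdot 10^{-5}$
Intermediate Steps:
$h = - \frac{472155}{188861}$ ($h = \frac{5}{-2 + \frac{1}{94431}} = \frac{5}{- \frac{188861}{94431}} = 5 \left(- \frac{94431}{188861}\right) = - \frac{472155}{188861} \approx -2.5$)
$\frac{1}{o + h} = \frac{1}{-15848 - \frac{472155}{188861}} = \frac{1}{- \frac{2993541283}{188861}} = - \frac{188861}{2993541283}$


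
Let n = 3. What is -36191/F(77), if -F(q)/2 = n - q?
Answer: -36191/148 ≈ -244.53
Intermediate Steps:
F(q) = -6 + 2*q (F(q) = -2*(3 - q) = -6 + 2*q)
-36191/F(77) = -36191/(-6 + 2*77) = -36191/(-6 + 154) = -36191/148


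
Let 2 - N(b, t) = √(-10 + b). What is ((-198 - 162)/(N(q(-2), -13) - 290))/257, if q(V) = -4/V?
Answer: 12960/2664833 - 90*I*√2/2664833 ≈ 0.0048633 - 4.7763e-5*I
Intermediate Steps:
N(b, t) = 2 - √(-10 + b)
((-198 - 162)/(N(q(-2), -13) - 290))/257 = ((-198 - 162)/((2 - √(-10 - 4/(-2))) - 290))/257 = -360/((2 - √(-10 - 4*(-½))) - 290)*(1/257) = -360/((2 - √(-10 + 2)) - 290)*(1/257) = -360/((2 - √(-8)) - 290)*(1/257) = -360/((2 - 2*I*√2) - 290)*(1/257) = -360/(-288 - 2*I*√2)*(1/257) = -360/(257*(-288 - 2*I*√2))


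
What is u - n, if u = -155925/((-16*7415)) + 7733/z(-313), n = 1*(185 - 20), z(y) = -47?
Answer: -366033569/1115216 ≈ -328.22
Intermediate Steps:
n = 165 (n = 1*165 = 165)
u = -182022929/1115216 (u = -155925/((-16*7415)) + 7733/(-47) = -155925/(-118640) + 7733*(-1/47) = -155925*(-1/118640) - 7733/47 = 31185/23728 - 7733/47 = -182022929/1115216 ≈ -163.22)
u - n = -182022929/1115216 - 1*165 = -182022929/1115216 - 165 = -366033569/1115216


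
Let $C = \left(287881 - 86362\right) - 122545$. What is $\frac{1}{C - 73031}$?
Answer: $\frac{1}{5943} \approx 0.00016827$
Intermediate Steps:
$C = 78974$ ($C = 201519 - 122545 = 78974$)
$\frac{1}{C - 73031} = \frac{1}{78974 - 73031} = \frac{1}{5943}$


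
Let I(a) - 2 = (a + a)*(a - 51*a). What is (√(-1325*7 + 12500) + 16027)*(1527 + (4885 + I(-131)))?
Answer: -27401137522 - 8548430*√129 ≈ -2.7498e+10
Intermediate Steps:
I(a) = 2 - 100*a² (I(a) = 2 + (a + a)*(a - 51*a) = 2 + (2*a)*(-50*a) = 2 - 100*a²)
(√(-1325*7 + 12500) + 16027)*(1527 + (4885 + I(-131))) = (√(-1325*7 + 12500) + 16027)*(1527 + (4885 + (2 - 100*(-131)²))) = (√(-9275 + 12500) + 16027)*(1527 + (4885 + (2 - 100*17161))) = (√3225 + 16027)*(1527 + (4885 + (2 - 1716100))) = (5*√129 + 16027)*(1527 + (4885 - 1716098)) = (16027 + 5*√129)*(1527 - 1711213) = (16027 + 5*√129)*(-1709686) = -27401137522 - 8548430*√129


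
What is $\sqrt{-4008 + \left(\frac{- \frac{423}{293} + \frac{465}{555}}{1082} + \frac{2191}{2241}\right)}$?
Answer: $\frac{i \sqrt{76912378849151100679629}}{4381140807} \approx 63.301 i$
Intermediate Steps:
$\sqrt{-4008 + \left(\frac{- \frac{423}{293} + \frac{465}{555}}{1082} + \frac{2191}{2241}\right)} = \sqrt{-4008 + \left(\left(\left(-423\right) \frac{1}{293} + 465 \cdot \frac{1}{555}\right) \frac{1}{1082} + 2191 \cdot \frac{1}{2241}\right)} = \sqrt{-4008 + \left(\left(- \frac{423}{293} + \frac{31}{37}\right) \frac{1}{1082} + \frac{2191}{2241}\right)} = \sqrt{-4008 + \left(\left(- \frac{6568}{10841}\right) \frac{1}{1082} + \frac{2191}{2241}\right)} = \sqrt{-4008 + \left(- \frac{3284}{5864981} + \frac{2191}{2241}\right)} = \sqrt{-4008 + \frac{12842813927}{13143422421}} = \sqrt{- \frac{52665994249441}{13143422421}} = \frac{i \sqrt{76912378849151100679629}}{4381140807}$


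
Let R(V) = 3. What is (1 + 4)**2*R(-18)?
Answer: 75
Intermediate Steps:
(1 + 4)**2*R(-18) = (1 + 4)**2*3 = 5**2*3 = 25*3 = 75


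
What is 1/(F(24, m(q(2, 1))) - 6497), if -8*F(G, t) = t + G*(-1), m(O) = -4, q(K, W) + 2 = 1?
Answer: -2/12987 ≈ -0.00015400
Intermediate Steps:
q(K, W) = -1 (q(K, W) = -2 + 1 = -1)
F(G, t) = -t/8 + G/8 (F(G, t) = -(t + G*(-1))/8 = -(t - G)/8 = -t/8 + G/8)
1/(F(24, m(q(2, 1))) - 6497) = 1/((-⅛*(-4) + (⅛)*24) - 6497) = 1/((½ + 3) - 6497) = 1/(7/2 - 6497) = 1/(-12987/2) = -2/12987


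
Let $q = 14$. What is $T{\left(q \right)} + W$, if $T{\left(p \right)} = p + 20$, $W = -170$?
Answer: $-136$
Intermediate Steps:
$T{\left(p \right)} = 20 + p$
$T{\left(q \right)} + W = \left(20 + 14\right) - 170 = 34 - 170 = -136$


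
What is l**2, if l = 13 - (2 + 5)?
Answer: 36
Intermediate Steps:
l = 6 (l = 13 - 1*7 = 13 - 7 = 6)
l**2 = 6**2 = 36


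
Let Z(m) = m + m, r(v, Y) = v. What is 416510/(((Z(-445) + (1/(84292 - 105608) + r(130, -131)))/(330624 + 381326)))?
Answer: -6320925021562000/16200161 ≈ -3.9018e+8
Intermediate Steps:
Z(m) = 2*m
416510/(((Z(-445) + (1/(84292 - 105608) + r(130, -131)))/(330624 + 381326))) = 416510/(((2*(-445) + (1/(84292 - 105608) + 130))/(330624 + 381326))) = 416510/(((-890 + (1/(-21316) + 130))/711950)) = 416510/(((-890 + (-1/21316 + 130))*(1/711950))) = 416510/(((-890 + 2771079/21316)*(1/711950))) = 416510/((-16200161/21316*1/711950)) = 416510/(-16200161/15175926200) = 416510*(-15175926200/16200161) = -6320925021562000/16200161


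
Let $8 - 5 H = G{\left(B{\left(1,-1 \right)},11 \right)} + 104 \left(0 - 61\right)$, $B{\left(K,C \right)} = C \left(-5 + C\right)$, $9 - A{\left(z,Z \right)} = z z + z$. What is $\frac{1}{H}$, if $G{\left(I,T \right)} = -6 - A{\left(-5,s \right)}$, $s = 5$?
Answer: $\frac{5}{6347} \approx 0.00078777$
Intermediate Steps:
$A{\left(z,Z \right)} = 9 - z - z^{2}$ ($A{\left(z,Z \right)} = 9 - \left(z z + z\right) = 9 - \left(z^{2} + z\right) = 9 - \left(z + z^{2}\right) = 9 - z - z^{2}$)
$G{\left(I,T \right)} = 5$ ($G{\left(I,T \right)} = -6 - \left(9 - -5 - \left(-5\right)^{2}\right) = -6 - \left(9 + 5 - 25\right) = -6 - -11 = -6 + 11 = 5$)
$H = \frac{6347}{5}$ ($H = \frac{8}{5} - \frac{5 + 104 \left(0 - 61\right)}{5} = \frac{8}{5} - \frac{5 + 104 \left(-61\right)}{5} = \frac{8}{5} - \frac{5 - 6344}{5} = \frac{8}{5} - - \frac{6339}{5} = \frac{8}{5} + \frac{6339}{5} = \frac{6347}{5} \approx 1269.4$)
$\frac{1}{H} = \frac{1}{\frac{6347}{5}} = \frac{5}{6347}$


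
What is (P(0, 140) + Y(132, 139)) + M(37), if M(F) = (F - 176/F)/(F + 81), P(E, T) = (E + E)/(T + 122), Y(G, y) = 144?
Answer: 629897/4366 ≈ 144.27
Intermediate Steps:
P(E, T) = 2*E/(122 + T) (P(E, T) = (2*E)/(122 + T) = 2*E/(122 + T))
M(F) = (F - 176/F)/(81 + F)
(P(0, 140) + Y(132, 139)) + M(37) = (2*0/(122 + 140) + 144) + (-176 + 37**2)/(37*(81 + 37)) = (2*0/262 + 144) + (1/37)*(-176 + 1369)/118 = (2*0*(1/262) + 144) + (1/37)*(1/118)*1193 = (0 + 144) + 1193/4366 = 144 + 1193/4366 = 629897/4366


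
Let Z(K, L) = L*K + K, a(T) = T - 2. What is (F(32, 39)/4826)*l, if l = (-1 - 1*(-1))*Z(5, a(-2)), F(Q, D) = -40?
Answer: 0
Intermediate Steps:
a(T) = -2 + T
Z(K, L) = K + K*L (Z(K, L) = K*L + K = K + K*L)
l = 0 (l = (-1 - 1*(-1))*(5*(1 + (-2 - 2))) = (-1 + 1)*(5*(1 - 4)) = 0*(5*(-3)) = 0*(-15) = 0)
(F(32, 39)/4826)*l = -40/4826*0 = -40*1/4826*0 = -20/2413*0 = 0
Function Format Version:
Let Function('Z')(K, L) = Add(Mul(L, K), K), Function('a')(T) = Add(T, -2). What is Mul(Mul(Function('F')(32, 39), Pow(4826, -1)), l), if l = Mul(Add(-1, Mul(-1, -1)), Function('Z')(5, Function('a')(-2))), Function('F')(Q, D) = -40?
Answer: 0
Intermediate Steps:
Function('a')(T) = Add(-2, T)
Function('Z')(K, L) = Add(K, Mul(K, L)) (Function('Z')(K, L) = Add(Mul(K, L), K) = Add(K, Mul(K, L)))
l = 0 (l = Mul(Add(-1, Mul(-1, -1)), Mul(5, Add(1, Add(-2, -2)))) = Mul(Add(-1, 1), Mul(5, Add(1, -4))) = Mul(0, Mul(5, -3)) = Mul(0, -15) = 0)
Mul(Mul(Function('F')(32, 39), Pow(4826, -1)), l) = Mul(Mul(-40, Pow(4826, -1)), 0) = Mul(Mul(-40, Rational(1, 4826)), 0) = Mul(Rational(-20, 2413), 0) = 0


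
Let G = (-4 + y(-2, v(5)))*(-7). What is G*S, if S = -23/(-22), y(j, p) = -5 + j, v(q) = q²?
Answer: 161/2 ≈ 80.500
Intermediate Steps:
G = 77 (G = (-4 + (-5 - 2))*(-7) = (-4 - 7)*(-7) = -11*(-7) = 77)
S = 23/22 (S = -23*(-1/22) = 23/22 ≈ 1.0455)
G*S = 77*(23/22) = 161/2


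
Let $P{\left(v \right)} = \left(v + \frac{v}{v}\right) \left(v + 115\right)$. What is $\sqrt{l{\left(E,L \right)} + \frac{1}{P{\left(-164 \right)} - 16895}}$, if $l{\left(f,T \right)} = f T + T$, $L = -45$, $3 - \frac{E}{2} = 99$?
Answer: $\frac{\sqrt{170508604793}}{4454} \approx 92.709$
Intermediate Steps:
$E = -192$ ($E = 6 - 198 = -192$)
$l{\left(f,T \right)} = T + T f$ ($l{\left(f,T \right)} = T f + T = T + T f$)
$P{\left(v \right)} = \left(1 + v\right) \left(115 + v\right)$ ($P{\left(v \right)} = \left(v + 1\right) \left(115 + v\right) = \left(1 + v\right) \left(115 + v\right)$)
$\sqrt{l{\left(E,L \right)} + \frac{1}{P{\left(-164 \right)} - 16895}} = \sqrt{- 45 \left(1 - 192\right) + \frac{1}{\left(115 + \left(-164\right)^{2} + 116 \left(-164\right)\right) - 16895}} = \sqrt{\left(-45\right) \left(-191\right) + \frac{1}{\left(115 + 26896 - 19024\right) - 16895}} = \sqrt{8595 + \frac{1}{7987 - 16895}} = \sqrt{8595 + \frac{1}{-8908}} = \sqrt{8595 - \frac{1}{8908}} = \sqrt{\frac{76564259}{8908}} = \frac{\sqrt{170508604793}}{4454}$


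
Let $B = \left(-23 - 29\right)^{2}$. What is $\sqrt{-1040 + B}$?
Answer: $8 \sqrt{26} \approx 40.792$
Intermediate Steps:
$B = 2704$ ($B = \left(-52\right)^{2} = 2704$)
$\sqrt{-1040 + B} = \sqrt{-1040 + 2704} = \sqrt{1664} = 8 \sqrt{26}$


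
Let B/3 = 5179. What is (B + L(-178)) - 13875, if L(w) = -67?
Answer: 1595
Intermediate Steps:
B = 15537 (B = 3*5179 = 15537)
(B + L(-178)) - 13875 = (15537 - 67) - 13875 = 15470 - 13875 = 1595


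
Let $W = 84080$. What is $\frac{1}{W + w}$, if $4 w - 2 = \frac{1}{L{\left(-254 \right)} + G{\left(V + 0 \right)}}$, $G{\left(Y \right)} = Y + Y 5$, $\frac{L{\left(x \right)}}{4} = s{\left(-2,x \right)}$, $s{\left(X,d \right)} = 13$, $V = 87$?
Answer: $\frac{2296}{193048829} \approx 1.1893 \cdot 10^{-5}$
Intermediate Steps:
$L{\left(x \right)} = 52$ ($L{\left(x \right)} = 4 \cdot 13 = 52$)
$G{\left(Y \right)} = 6 Y$ ($G{\left(Y \right)} = Y + 5 Y = 6 Y$)
$w = \frac{1149}{2296}$ ($w = \frac{1}{2} + \frac{1}{4 \left(52 + 6 \left(87 + 0\right)\right)} = \frac{1}{2} + \frac{1}{4 \left(52 + 6 \cdot 87\right)} = \frac{1}{2} + \frac{1}{4 \left(52 + 522\right)} = \frac{1}{2} + \frac{1}{4 \cdot 574} = \frac{1}{2} + \frac{1}{4} \cdot \frac{1}{574} = \frac{1}{2} + \frac{1}{2296} = \frac{1149}{2296} \approx 0.50044$)
$\frac{1}{W + w} = \frac{1}{84080 + \frac{1149}{2296}} = \frac{1}{\frac{193048829}{2296}} = \frac{2296}{193048829}$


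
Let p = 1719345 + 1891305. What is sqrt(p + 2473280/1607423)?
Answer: sqrt(9329232861616451290)/1607423 ≈ 1900.2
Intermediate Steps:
p = 3610650
sqrt(p + 2473280/1607423) = sqrt(3610650 + 2473280/1607423) = sqrt(5803844328230/1607423) = sqrt(9329232861616451290)/1607423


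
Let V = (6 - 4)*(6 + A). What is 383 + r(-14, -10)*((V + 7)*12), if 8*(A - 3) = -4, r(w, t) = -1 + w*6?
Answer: -24097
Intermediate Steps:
r(w, t) = -1 + 6*w
A = 5/2 (A = 3 + (⅛)*(-4) = 3 - ½ = 5/2 ≈ 2.5000)
V = 17 (V = (6 - 4)*(6 + 5/2) = 2*(17/2) = 17)
383 + r(-14, -10)*((V + 7)*12) = 383 + (-1 + 6*(-14))*((17 + 7)*12) = 383 + (-1 - 84)*(24*12) = 383 - 85*288 = 383 - 24480 = -24097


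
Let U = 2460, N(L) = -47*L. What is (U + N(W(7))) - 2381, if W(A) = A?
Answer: -250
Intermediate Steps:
(U + N(W(7))) - 2381 = (2460 - 47*7) - 2381 = (2460 - 329) - 2381 = 2131 - 2381 = -250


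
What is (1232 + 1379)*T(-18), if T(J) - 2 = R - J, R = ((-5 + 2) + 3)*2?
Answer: 52220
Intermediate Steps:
R = 0 (R = (-3 + 3)*2 = 0*2 = 0)
T(J) = 2 - J (T(J) = 2 + (0 - J) = 2 - J)
(1232 + 1379)*T(-18) = (1232 + 1379)*(2 - 1*(-18)) = 2611*(2 + 18) = 2611*20 = 52220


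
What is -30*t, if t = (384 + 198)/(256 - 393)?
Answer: 17460/137 ≈ 127.45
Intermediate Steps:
t = -582/137 (t = 582/(-137) = 582*(-1/137) = -582/137 ≈ -4.2482)
-30*t = -30*(-582/137) = 17460/137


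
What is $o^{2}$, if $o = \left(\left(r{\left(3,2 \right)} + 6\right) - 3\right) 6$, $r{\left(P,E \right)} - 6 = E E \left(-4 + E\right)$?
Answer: $36$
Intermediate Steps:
$r{\left(P,E \right)} = 6 + E^{2} \left(-4 + E\right)$ ($r{\left(P,E \right)} = 6 + E E \left(-4 + E\right) = 6 + E^{2} \left(-4 + E\right)$)
$o = 6$ ($o = \left(\left(\left(6 + 2^{3} - 4 \cdot 2^{2}\right) + 6\right) - 3\right) 6 = \left(\left(\left(6 + 8 - 16\right) + 6\right) - 3\right) 6 = \left(\left(-2 + 6\right) - 3\right) 6 = \left(4 - 3\right) 6 = 1 \cdot 6 = 6$)
$o^{2} = 6^{2} = 36$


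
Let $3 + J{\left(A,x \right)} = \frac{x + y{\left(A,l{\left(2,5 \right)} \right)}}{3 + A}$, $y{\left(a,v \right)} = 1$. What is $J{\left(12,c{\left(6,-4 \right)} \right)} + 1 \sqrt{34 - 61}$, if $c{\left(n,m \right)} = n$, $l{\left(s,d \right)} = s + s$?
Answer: $- \frac{38}{15} + 3 i \sqrt{3} \approx -2.5333 + 5.1962 i$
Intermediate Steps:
$l{\left(s,d \right)} = 2 s$
$J{\left(A,x \right)} = -3 + \frac{1 + x}{3 + A}$ ($J{\left(A,x \right)} = -3 + \frac{x + 1}{3 + A} = -3 + \frac{1 + x}{3 + A}$)
$J{\left(12,c{\left(6,-4 \right)} \right)} + 1 \sqrt{34 - 61} = \frac{-8 + 6 - 36}{3 + 12} + 1 \sqrt{34 - 61} = \frac{-8 + 6 - 36}{15} + 1 \sqrt{-27} = \frac{1}{15} \left(-38\right) + 1 \cdot 3 i \sqrt{3} = - \frac{38}{15} + 3 i \sqrt{3}$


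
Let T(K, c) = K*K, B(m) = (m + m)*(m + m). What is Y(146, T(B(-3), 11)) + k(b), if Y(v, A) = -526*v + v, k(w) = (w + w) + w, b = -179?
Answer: -77187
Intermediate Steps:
B(m) = 4*m² (B(m) = (2*m)*(2*m) = 4*m²)
T(K, c) = K²
k(w) = 3*w (k(w) = 2*w + w = 3*w)
Y(v, A) = -525*v
Y(146, T(B(-3), 11)) + k(b) = -525*146 + 3*(-179) = -76650 - 537 = -77187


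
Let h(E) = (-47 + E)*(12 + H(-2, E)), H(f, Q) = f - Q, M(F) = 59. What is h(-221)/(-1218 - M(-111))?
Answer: 61908/1277 ≈ 48.479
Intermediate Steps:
h(E) = (-47 + E)*(10 - E) (h(E) = (-47 + E)*(12 + (-2 - E)) = (-47 + E)*(10 - E))
h(-221)/(-1218 - M(-111)) = (-470 - 1*(-221)**2 + 57*(-221))/(-1218 - 1*59) = (-470 - 1*48841 - 12597)/(-1218 - 59) = (-470 - 48841 - 12597)/(-1277) = -61908*(-1/1277) = 61908/1277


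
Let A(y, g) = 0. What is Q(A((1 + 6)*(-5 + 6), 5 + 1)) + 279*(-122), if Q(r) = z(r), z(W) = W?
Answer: -34038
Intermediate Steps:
Q(r) = r
Q(A((1 + 6)*(-5 + 6), 5 + 1)) + 279*(-122) = 0 + 279*(-122) = 0 - 34038 = -34038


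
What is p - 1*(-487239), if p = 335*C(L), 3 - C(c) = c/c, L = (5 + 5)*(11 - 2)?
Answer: 487909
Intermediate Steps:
L = 90 (L = 10*9 = 90)
C(c) = 2 (C(c) = 3 - c/c = 3 - 1*1 = 3 - 1 = 2)
p = 670 (p = 335*2 = 670)
p - 1*(-487239) = 670 - 1*(-487239) = 670 + 487239 = 487909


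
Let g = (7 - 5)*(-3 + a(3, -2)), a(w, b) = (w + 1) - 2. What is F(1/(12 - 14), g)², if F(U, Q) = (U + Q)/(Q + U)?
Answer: 1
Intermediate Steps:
a(w, b) = -1 + w (a(w, b) = (1 + w) - 2 = -1 + w)
g = -2 (g = (7 - 5)*(-3 + (-1 + 3)) = 2*(-3 + 2) = 2*(-1) = -2)
F(U, Q) = 1 (F(U, Q) = (Q + U)/(Q + U) = 1)
F(1/(12 - 14), g)² = 1² = 1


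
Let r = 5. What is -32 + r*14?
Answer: 38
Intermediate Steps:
-32 + r*14 = -32 + 5*14 = -32 + 70 = 38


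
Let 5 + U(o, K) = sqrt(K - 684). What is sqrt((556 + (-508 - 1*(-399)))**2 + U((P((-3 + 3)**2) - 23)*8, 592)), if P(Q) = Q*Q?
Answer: sqrt(199804 + 2*I*sqrt(23)) ≈ 446.99 + 0.011*I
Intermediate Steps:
P(Q) = Q**2
U(o, K) = -5 + sqrt(-684 + K) (U(o, K) = -5 + sqrt(K - 684) = -5 + sqrt(-684 + K))
sqrt((556 + (-508 - 1*(-399)))**2 + U((P((-3 + 3)**2) - 23)*8, 592)) = sqrt((556 + (-508 - 1*(-399)))**2 + (-5 + sqrt(-684 + 592))) = sqrt((556 + (-508 + 399))**2 + (-5 + sqrt(-92))) = sqrt((556 - 109)**2 + (-5 + 2*I*sqrt(23))) = sqrt(447**2 + (-5 + 2*I*sqrt(23))) = sqrt(199809 + (-5 + 2*I*sqrt(23))) = sqrt(199804 + 2*I*sqrt(23))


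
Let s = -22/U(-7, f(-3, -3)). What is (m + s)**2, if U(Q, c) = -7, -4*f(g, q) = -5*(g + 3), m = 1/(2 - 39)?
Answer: 651249/67081 ≈ 9.7084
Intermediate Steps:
m = -1/37 (m = 1/(-37) = -1/37 ≈ -0.027027)
f(g, q) = 15/4 + 5*g/4 (f(g, q) = -(-5)*(g + 3)/4 = -(-5)*(3 + g)/4 = -(-15 - 5*g)/4 = 15/4 + 5*g/4)
s = 22/7 (s = -22/(-7) = -22*(-1/7) = 22/7 ≈ 3.1429)
(m + s)**2 = (-1/37 + 22/7)**2 = (807/259)**2 = 651249/67081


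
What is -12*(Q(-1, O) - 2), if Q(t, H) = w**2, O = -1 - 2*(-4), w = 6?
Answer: -408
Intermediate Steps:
O = 7 (O = -1 + 8 = 7)
Q(t, H) = 36 (Q(t, H) = 6**2 = 36)
-12*(Q(-1, O) - 2) = -12*(36 - 2) = -12*34 = -408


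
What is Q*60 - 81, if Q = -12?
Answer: -801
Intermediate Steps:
Q*60 - 81 = -12*60 - 81 = -720 - 81 = -801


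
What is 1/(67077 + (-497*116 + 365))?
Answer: 1/9790 ≈ 0.00010215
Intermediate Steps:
1/(67077 + (-497*116 + 365)) = 1/(67077 + (-57652 + 365)) = 1/(67077 - 57287) = 1/9790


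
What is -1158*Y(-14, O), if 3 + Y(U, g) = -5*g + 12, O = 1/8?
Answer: -38793/4 ≈ -9698.3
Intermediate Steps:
O = ⅛ ≈ 0.12500
Y(U, g) = 9 - 5*g (Y(U, g) = -3 + (-5*g + 12) = -3 + (12 - 5*g) = 9 - 5*g)
-1158*Y(-14, O) = -1158*(9 - 5*⅛) = -1158*(9 - 5/8) = -1158*67/8 = -38793/4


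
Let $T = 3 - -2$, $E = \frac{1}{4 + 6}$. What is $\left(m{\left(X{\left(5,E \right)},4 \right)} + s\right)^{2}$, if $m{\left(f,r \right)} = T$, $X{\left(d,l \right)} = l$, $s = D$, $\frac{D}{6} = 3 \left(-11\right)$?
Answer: $37249$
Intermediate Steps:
$E = \frac{1}{10} \approx 0.1$
$D = -198$ ($D = 6 \cdot 3 \left(-11\right) = 6 \left(-33\right) = -198$)
$s = -198$
$T = 5$ ($T = 3 + 2 = 5$)
$m{\left(f,r \right)} = 5$
$\left(m{\left(X{\left(5,E \right)},4 \right)} + s\right)^{2} = \left(5 - 198\right)^{2} = \left(-193\right)^{2} = 37249$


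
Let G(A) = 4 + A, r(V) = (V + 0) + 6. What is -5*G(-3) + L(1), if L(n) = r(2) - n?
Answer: 2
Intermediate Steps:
r(V) = 6 + V (r(V) = V + 6 = 6 + V)
L(n) = 8 - n (L(n) = (6 + 2) - n = 8 - n)
-5*G(-3) + L(1) = -5*(4 - 3) + (8 - 1*1) = -5*1 + (8 - 1) = -5 + 7 = 2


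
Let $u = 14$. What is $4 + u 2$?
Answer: $32$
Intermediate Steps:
$4 + u 2 = 4 + 14 \cdot 2 = 4 + 28 = 32$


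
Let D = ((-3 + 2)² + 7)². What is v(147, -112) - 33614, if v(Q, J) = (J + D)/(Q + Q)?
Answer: -1647094/49 ≈ -33614.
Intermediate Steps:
D = 64 (D = ((-1)² + 7)² = (1 + 7)² = 8² = 64)
v(Q, J) = (64 + J)/(2*Q) (v(Q, J) = (J + 64)/(Q + Q) = (64 + J)/((2*Q)) = (64 + J)*(1/(2*Q)) = (64 + J)/(2*Q))
v(147, -112) - 33614 = (½)*(64 - 112)/147 - 33614 = (½)*(1/147)*(-48) - 33614 = -8/49 - 33614 = -1647094/49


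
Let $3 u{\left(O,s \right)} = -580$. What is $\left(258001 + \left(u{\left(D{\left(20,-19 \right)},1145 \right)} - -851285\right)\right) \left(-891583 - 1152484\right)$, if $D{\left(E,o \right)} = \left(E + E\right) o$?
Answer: $- \frac{6801179159626}{3} \approx -2.2671 \cdot 10^{12}$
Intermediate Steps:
$D{\left(E,o \right)} = 2 E o$
$u{\left(O,s \right)} = - \frac{580}{3}$ ($u{\left(O,s \right)} = \frac{1}{3} \left(-580\right) = - \frac{580}{3}$)
$\left(258001 + \left(u{\left(D{\left(20,-19 \right)},1145 \right)} - -851285\right)\right) \left(-891583 - 1152484\right) = \left(258001 - - \frac{2553275}{3}\right) \left(-891583 - 1152484\right) = \left(258001 + \left(- \frac{580}{3} + 851285\right)\right) \left(-2044067\right) = \left(258001 + \frac{2553275}{3}\right) \left(-2044067\right) = \frac{3327278}{3} \left(-2044067\right) = - \frac{6801179159626}{3}$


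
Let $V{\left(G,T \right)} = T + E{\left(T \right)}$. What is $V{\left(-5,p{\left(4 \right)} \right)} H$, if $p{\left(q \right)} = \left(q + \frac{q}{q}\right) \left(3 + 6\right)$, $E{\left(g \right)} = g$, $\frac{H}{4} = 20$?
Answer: $7200$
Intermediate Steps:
$H = 80$ ($H = 4 \cdot 20 = 80$)
$p{\left(q \right)} = 9 + 9 q$ ($p{\left(q \right)} = \left(q + 1\right) 9 = \left(1 + q\right) 9 = 9 + 9 q$)
$V{\left(G,T \right)} = 2 T$ ($V{\left(G,T \right)} = T + T = 2 T$)
$V{\left(-5,p{\left(4 \right)} \right)} H = 2 \left(9 + 9 \cdot 4\right) 80 = 2 \left(9 + 36\right) 80 = 2 \cdot 45 \cdot 80 = 90 \cdot 80 = 7200$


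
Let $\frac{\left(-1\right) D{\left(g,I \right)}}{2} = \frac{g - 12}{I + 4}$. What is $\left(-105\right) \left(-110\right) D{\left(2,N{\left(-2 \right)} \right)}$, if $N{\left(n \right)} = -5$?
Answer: $-231000$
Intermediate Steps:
$D{\left(g,I \right)} = - \frac{2 \left(-12 + g\right)}{4 + I}$ ($D{\left(g,I \right)} = - 2 \frac{g - 12}{I + 4} = - 2 \frac{-12 + g}{4 + I} = - \frac{2 \left(-12 + g\right)}{4 + I}$)
$\left(-105\right) \left(-110\right) D{\left(2,N{\left(-2 \right)} \right)} = \left(-105\right) \left(-110\right) \frac{2 \left(12 - 2\right)}{4 - 5} = 11550 \frac{2 \left(12 - 2\right)}{-1} = 11550 \cdot 2 \left(-1\right) 10 = 11550 \left(-20\right) = -231000$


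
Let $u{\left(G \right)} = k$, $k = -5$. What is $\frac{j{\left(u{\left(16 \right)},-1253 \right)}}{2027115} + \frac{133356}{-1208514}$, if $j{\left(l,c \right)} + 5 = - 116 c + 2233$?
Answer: $- \frac{5110015882}{136099825395} \approx -0.037546$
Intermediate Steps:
$u{\left(G \right)} = -5$
$j{\left(l,c \right)} = 2228 - 116 c$ ($j{\left(l,c \right)} = -5 - \left(-2233 + 116 c\right) = 2228 - 116 c$)
$\frac{j{\left(u{\left(16 \right)},-1253 \right)}}{2027115} + \frac{133356}{-1208514} = \frac{2228 - -145348}{2027115} + \frac{133356}{-1208514} = \left(2228 + 145348\right) \frac{1}{2027115} + 133356 \left(- \frac{1}{1208514}\right) = 147576 \cdot \frac{1}{2027115} - \frac{22226}{201419} = \frac{49192}{675705} - \frac{22226}{201419} = - \frac{5110015882}{136099825395}$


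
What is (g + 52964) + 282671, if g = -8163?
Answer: 327472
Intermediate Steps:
(g + 52964) + 282671 = (-8163 + 52964) + 282671 = 44801 + 282671 = 327472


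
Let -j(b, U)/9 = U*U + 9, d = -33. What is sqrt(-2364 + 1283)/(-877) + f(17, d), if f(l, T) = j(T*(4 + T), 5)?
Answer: -306 - I*sqrt(1081)/877 ≈ -306.0 - 0.03749*I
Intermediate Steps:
j(b, U) = -81 - 9*U**2 (j(b, U) = -9*(U*U + 9) = -9*(U**2 + 9) = -9*(9 + U**2) = -81 - 9*U**2)
f(l, T) = -306 (f(l, T) = -81 - 9*5**2 = -81 - 9*25 = -81 - 225 = -306)
sqrt(-2364 + 1283)/(-877) + f(17, d) = sqrt(-2364 + 1283)/(-877) - 306 = sqrt(-1081)*(-1/877) - 306 = (I*sqrt(1081))*(-1/877) - 306 = -I*sqrt(1081)/877 - 306 = -306 - I*sqrt(1081)/877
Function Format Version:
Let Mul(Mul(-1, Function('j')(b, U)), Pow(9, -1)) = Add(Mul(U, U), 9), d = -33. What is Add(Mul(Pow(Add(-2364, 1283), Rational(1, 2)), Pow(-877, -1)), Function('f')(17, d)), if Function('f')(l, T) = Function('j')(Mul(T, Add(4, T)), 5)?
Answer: Add(-306, Mul(Rational(-1, 877), I, Pow(1081, Rational(1, 2)))) ≈ Add(-306.00, Mul(-0.037490, I))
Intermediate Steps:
Function('j')(b, U) = Add(-81, Mul(-9, Pow(U, 2))) (Function('j')(b, U) = Mul(-9, Add(Mul(U, U), 9)) = Mul(-9, Add(Pow(U, 2), 9)) = Mul(-9, Add(9, Pow(U, 2))) = Add(-81, Mul(-9, Pow(U, 2))))
Function('f')(l, T) = -306 (Function('f')(l, T) = Add(-81, Mul(-9, Pow(5, 2))) = Add(-81, Mul(-9, 25)) = Add(-81, -225) = -306)
Add(Mul(Pow(Add(-2364, 1283), Rational(1, 2)), Pow(-877, -1)), Function('f')(17, d)) = Add(Mul(Pow(Add(-2364, 1283), Rational(1, 2)), Pow(-877, -1)), -306) = Add(Mul(Pow(-1081, Rational(1, 2)), Rational(-1, 877)), -306) = Add(Mul(Mul(I, Pow(1081, Rational(1, 2))), Rational(-1, 877)), -306) = Add(Mul(Rational(-1, 877), I, Pow(1081, Rational(1, 2))), -306) = Add(-306, Mul(Rational(-1, 877), I, Pow(1081, Rational(1, 2))))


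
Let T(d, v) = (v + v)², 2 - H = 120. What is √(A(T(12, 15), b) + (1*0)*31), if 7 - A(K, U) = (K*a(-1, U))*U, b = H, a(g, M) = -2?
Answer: I*√212393 ≈ 460.86*I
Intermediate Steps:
H = -118 (H = 2 - 1*120 = 2 - 120 = -118)
b = -118
T(d, v) = 4*v² (T(d, v) = (2*v)² = 4*v²)
A(K, U) = 7 + 2*K*U (A(K, U) = 7 - K*(-2)*U = 7 - (-2*K)*U = 7 - (-2)*K*U = 7 + 2*K*U)
√(A(T(12, 15), b) + (1*0)*31) = √((7 + 2*(4*15²)*(-118)) + (1*0)*31) = √((7 + 2*(4*225)*(-118)) + 0*31) = √((7 + 2*900*(-118)) + 0) = √((7 - 212400) + 0) = √(-212393 + 0) = √(-212393) = I*√212393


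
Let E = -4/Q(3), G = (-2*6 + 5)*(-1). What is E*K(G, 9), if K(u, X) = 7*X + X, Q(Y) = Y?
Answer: -96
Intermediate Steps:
G = 7 (G = (-12 + 5)*(-1) = -7*(-1) = 7)
K(u, X) = 8*X
E = -4/3 ≈ -1.3333
E*K(G, 9) = -32*9/3 = -4/3*72 = -96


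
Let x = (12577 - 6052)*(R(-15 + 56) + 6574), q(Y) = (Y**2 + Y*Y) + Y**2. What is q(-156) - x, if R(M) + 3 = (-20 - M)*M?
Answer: -26483742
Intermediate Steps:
R(M) = -3 + M*(-20 - M) (R(M) = -3 + (-20 - M)*M = -3 + M*(-20 - M))
q(Y) = 3*Y**2 (q(Y) = (Y**2 + Y**2) + Y**2 = 2*Y**2 + Y**2 = 3*Y**2)
x = 26556750 (x = (12577 - 6052)*((-3 - (-15 + 56)**2 - 20*(-15 + 56)) + 6574) = 6525*((-3 - 1*41**2 - 20*41) + 6574) = 6525*((-3 - 1*1681 - 820) + 6574) = 6525*((-3 - 1681 - 820) + 6574) = 6525*(-2504 + 6574) = 6525*4070 = 26556750)
q(-156) - x = 3*(-156)**2 - 1*26556750 = 3*24336 - 26556750 = 73008 - 26556750 = -26483742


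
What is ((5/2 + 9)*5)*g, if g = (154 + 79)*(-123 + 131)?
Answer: 107180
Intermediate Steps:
g = 1864 (g = 233*8 = 1864)
((5/2 + 9)*5)*g = ((5/2 + 9)*5)*1864 = ((23/2)*5)*1864 = (115/2)*1864 = 107180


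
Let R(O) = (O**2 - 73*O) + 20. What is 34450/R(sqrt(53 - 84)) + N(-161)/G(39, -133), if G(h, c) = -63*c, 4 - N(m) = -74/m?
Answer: 10*(73*sqrt(31) + 81532804*I)/(23667*(-11*I + 73*sqrt(31))) ≈ -2.2918 + 84.697*I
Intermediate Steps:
N(m) = 4 + 74/m (N(m) = 4 - (-74)/m = 4 + 74/m)
R(O) = 20 + O**2 - 73*O
34450/R(sqrt(53 - 84)) + N(-161)/G(39, -133) = 34450/(20 + (sqrt(53 - 84))**2 - 73*sqrt(53 - 84)) + (4 + 74/(-161))/((-63*(-133))) = 34450/(20 + (sqrt(-31))**2 - 73*I*sqrt(31)) + (4 + 74*(-1/161))/8379 = 34450/(20 + (I*sqrt(31))**2 - 73*I*sqrt(31)) + (4 - 74/161)*(1/8379) = 34450/(20 - 31 - 73*I*sqrt(31)) + (570/161)*(1/8379) = 34450/(-11 - 73*I*sqrt(31)) + 10/23667 = 10/23667 + 34450/(-11 - 73*I*sqrt(31))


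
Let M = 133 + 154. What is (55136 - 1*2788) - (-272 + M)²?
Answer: 52123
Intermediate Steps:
M = 287
(55136 - 1*2788) - (-272 + M)² = (55136 - 1*2788) - (-272 + 287)² = (55136 - 2788) - 1*15² = 52348 - 1*225 = 52348 - 225 = 52123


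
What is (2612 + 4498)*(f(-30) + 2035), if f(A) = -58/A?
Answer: 14482596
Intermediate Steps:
(2612 + 4498)*(f(-30) + 2035) = (2612 + 4498)*(-58/(-30) + 2035) = 7110*(-58*(-1/30) + 2035) = 7110*(29/15 + 2035) = 7110*(30554/15) = 14482596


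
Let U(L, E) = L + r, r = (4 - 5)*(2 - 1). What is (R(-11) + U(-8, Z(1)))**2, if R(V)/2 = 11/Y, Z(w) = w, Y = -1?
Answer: 961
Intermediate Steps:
r = -1 (r = -1*1 = -1)
R(V) = -22 (R(V) = 2*(11/(-1)) = 2*(11*(-1)) = 2*(-11) = -22)
U(L, E) = -1 + L (U(L, E) = L - 1 = -1 + L)
(R(-11) + U(-8, Z(1)))**2 = (-22 + (-1 - 8))**2 = (-22 - 9)**2 = (-31)**2 = 961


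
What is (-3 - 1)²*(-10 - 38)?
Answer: -768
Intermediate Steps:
(-3 - 1)²*(-10 - 38) = (-4)²*(-48) = 16*(-48) = -768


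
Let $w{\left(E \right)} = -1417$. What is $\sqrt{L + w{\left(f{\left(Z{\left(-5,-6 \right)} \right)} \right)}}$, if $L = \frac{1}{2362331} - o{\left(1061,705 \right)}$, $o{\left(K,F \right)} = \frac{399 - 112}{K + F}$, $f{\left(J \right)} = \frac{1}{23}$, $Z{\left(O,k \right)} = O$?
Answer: $\frac{i \sqrt{24665081376674445678498}}{4171876546} \approx 37.645 i$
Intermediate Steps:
$f{\left(J \right)} = \frac{1}{23}$
$o{\left(K,F \right)} = \frac{287}{F + K}$
$L = - \frac{677987231}{4171876546}$ ($L = \frac{1}{2362331} - \frac{287}{705 + 1061} = \frac{1}{2362331} - \frac{287}{1766} = - \frac{677987231}{4171876546} \approx -0.16251$)
$\sqrt{L + w{\left(f{\left(Z{\left(-5,-6 \right)} \right)} \right)}} = \sqrt{- \frac{677987231}{4171876546} - 1417} = \sqrt{- \frac{5912227052913}{4171876546}} = \frac{i \sqrt{24665081376674445678498}}{4171876546}$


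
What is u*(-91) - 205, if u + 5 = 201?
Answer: -18041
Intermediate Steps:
u = 196 (u = -5 + 201 = 196)
u*(-91) - 205 = 196*(-91) - 205 = -17836 - 205 = -18041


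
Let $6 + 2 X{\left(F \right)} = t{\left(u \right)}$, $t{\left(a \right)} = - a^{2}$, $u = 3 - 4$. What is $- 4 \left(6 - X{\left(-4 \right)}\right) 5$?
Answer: $-190$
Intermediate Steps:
$u = -1$
$X{\left(F \right)} = - \frac{7}{2}$ ($X{\left(F \right)} = -3 + \frac{\left(-1\right) \left(-1\right)^{2}}{2} = -3 + \frac{\left(-1\right) 1}{2} = -3 + \frac{1}{2} \left(-1\right) = -3 - \frac{1}{2} = - \frac{7}{2}$)
$- 4 \left(6 - X{\left(-4 \right)}\right) 5 = - 4 \left(6 - - \frac{7}{2}\right) 5 = - 4 \left(6 + \frac{7}{2}\right) 5 = \left(-4\right) \frac{19}{2} \cdot 5 = \left(-38\right) 5 = -190$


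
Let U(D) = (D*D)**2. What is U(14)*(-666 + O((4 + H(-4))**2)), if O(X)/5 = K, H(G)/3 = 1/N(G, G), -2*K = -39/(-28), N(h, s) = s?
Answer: -25718826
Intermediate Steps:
K = -39/56 (K = -(-39)/(2*(-28)) = -(-39)*(-1)/(2*28) = -1/2*39/28 = -39/56 ≈ -0.69643)
H(G) = 3/G
O(X) = -195/56 (O(X) = 5*(-39/56) = -195/56)
U(D) = D**4 (U(D) = (D**2)**2 = D**4)
U(14)*(-666 + O((4 + H(-4))**2)) = 14**4*(-666 - 195/56) = 38416*(-37491/56) = -25718826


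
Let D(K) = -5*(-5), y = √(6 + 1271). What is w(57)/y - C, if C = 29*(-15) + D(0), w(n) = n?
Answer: 410 + 57*√1277/1277 ≈ 411.60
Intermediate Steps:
y = √1277 ≈ 35.735
D(K) = 25
C = -410 (C = 29*(-15) + 25 = -435 + 25 = -410)
w(57)/y - C = 57/(√1277) - 1*(-410) = 57*(√1277/1277) + 410 = 57*√1277/1277 + 410 = 410 + 57*√1277/1277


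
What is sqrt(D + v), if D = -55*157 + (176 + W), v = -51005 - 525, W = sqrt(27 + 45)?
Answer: sqrt(-59989 + 6*sqrt(2)) ≈ 244.91*I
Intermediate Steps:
W = 6*sqrt(2) (W = sqrt(72) = 6*sqrt(2) ≈ 8.4853)
v = -51530
D = -8459 + 6*sqrt(2) (D = -55*157 + (176 + 6*sqrt(2)) = -8635 + (176 + 6*sqrt(2)) = -8459 + 6*sqrt(2) ≈ -8450.5)
sqrt(D + v) = sqrt((-8459 + 6*sqrt(2)) - 51530) = sqrt(-59989 + 6*sqrt(2))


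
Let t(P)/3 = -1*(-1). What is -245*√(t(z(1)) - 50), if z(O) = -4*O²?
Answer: -245*I*√47 ≈ -1679.6*I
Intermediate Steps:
t(P) = 3 (t(P) = 3*(-1*(-1)) = 3*1 = 3)
-245*√(t(z(1)) - 50) = -245*√(3 - 50) = -245*I*√47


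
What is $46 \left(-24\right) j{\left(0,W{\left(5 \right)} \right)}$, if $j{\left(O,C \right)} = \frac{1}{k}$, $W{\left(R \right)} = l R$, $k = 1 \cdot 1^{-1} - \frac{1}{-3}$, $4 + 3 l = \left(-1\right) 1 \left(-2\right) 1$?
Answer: $-828$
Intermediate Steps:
$l = - \frac{2}{3}$ ($l = - \frac{4}{3} + \frac{\left(-1\right) 1 \left(-2\right) 1}{3} = - \frac{4}{3} + \frac{\left(-1\right) \left(-2\right) 1}{3} = - \frac{4}{3} + \frac{2 \cdot 1}{3} = - \frac{4}{3} + \frac{1}{3} \cdot 2 = - \frac{4}{3} + \frac{2}{3} = - \frac{2}{3} \approx -0.66667$)
$k = \frac{4}{3}$ ($k = 1 \cdot 1 - - \frac{1}{3} = 1 + \frac{1}{3} = \frac{4}{3} \approx 1.3333$)
$W{\left(R \right)} = - \frac{2 R}{3}$
$j{\left(O,C \right)} = \frac{3}{4}$ ($j{\left(O,C \right)} = \frac{1}{\frac{4}{3}} = \frac{3}{4}$)
$46 \left(-24\right) j{\left(0,W{\left(5 \right)} \right)} = 46 \left(-24\right) \frac{3}{4} = \left(-1104\right) \frac{3}{4} = -828$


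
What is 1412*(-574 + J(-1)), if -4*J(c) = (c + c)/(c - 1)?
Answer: -810841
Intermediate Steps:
J(c) = -c/(2*(-1 + c)) (J(c) = -(c + c)/(4*(c - 1)) = -2*c/(4*(-1 + c)) = -c/(2*(-1 + c)))
1412*(-574 + J(-1)) = 1412*(-574 - 1*(-1)/(-2 + 2*(-1))) = 1412*(-574 - 1*(-1)/(-2 - 2)) = 1412*(-574 - 1*(-1)/(-4)) = 1412*(-574 - 1*(-1)*(-¼)) = 1412*(-574 - ¼) = 1412*(-2297/4) = -810841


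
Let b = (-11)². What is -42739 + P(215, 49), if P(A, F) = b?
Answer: -42618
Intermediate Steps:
b = 121
P(A, F) = 121
-42739 + P(215, 49) = -42739 + 121 = -42618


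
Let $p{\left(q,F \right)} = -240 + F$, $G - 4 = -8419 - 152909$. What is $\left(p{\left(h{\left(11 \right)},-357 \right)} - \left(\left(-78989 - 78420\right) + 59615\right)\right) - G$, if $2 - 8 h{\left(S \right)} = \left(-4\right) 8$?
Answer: $258521$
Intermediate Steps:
$G = -161324$ ($G = 4 - 161328 = -161324$)
$h{\left(S \right)} = \frac{17}{4}$ ($h{\left(S \right)} = \frac{1}{4} - \frac{\left(-4\right) 8}{8} = \frac{1}{4} - -4 = \frac{1}{4} + 4 = \frac{17}{4}$)
$\left(p{\left(h{\left(11 \right)},-357 \right)} - \left(\left(-78989 - 78420\right) + 59615\right)\right) - G = \left(\left(-240 - 357\right) - \left(\left(-78989 - 78420\right) + 59615\right)\right) - -161324 = \left(-597 - \left(-157409 + 59615\right)\right) + 161324 = \left(-597 - -97794\right) + 161324 = \left(-597 + 97794\right) + 161324 = 97197 + 161324 = 258521$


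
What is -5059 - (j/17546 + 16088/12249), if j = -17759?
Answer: -1087349856343/214920954 ≈ -5059.3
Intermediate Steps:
-5059 - (j/17546 + 16088/12249) = -5059 - (-17759/17546 + 16088/12249) = -5059 - 1*64750057/214920954 = -5059 - 64750057/214920954 = -1087349856343/214920954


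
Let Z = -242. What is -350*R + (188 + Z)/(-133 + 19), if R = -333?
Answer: 2214459/19 ≈ 1.1655e+5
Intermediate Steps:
-350*R + (188 + Z)/(-133 + 19) = -350*(-333) + (188 - 242)/(-133 + 19) = 116550 - 54/(-114) = 116550 - 54*(-1/114) = 116550 + 9/19 = 2214459/19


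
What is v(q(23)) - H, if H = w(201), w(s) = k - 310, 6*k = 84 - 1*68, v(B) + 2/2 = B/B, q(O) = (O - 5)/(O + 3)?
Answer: 922/3 ≈ 307.33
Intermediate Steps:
q(O) = (-5 + O)/(3 + O)
v(B) = 0 (v(B) = -1 + B/B = -1 + 1 = 0)
k = 8/3 (k = (84 - 1*68)/6 = (84 - 68)/6 = (1/6)*16 = 8/3 ≈ 2.6667)
w(s) = -922/3 (w(s) = 8/3 - 310 = -922/3)
H = -922/3 ≈ -307.33
v(q(23)) - H = 0 - 1*(-922/3) = 0 + 922/3 = 922/3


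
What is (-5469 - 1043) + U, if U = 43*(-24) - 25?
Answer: -7569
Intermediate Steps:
U = -1057 (U = -1032 - 25 = -1057)
(-5469 - 1043) + U = (-5469 - 1043) - 1057 = -6512 - 1057 = -7569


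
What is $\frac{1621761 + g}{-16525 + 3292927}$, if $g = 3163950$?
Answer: $\frac{1595237}{1092134} \approx 1.4607$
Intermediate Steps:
$\frac{1621761 + g}{-16525 + 3292927} = \frac{1621761 + 3163950}{-16525 + 3292927} = \frac{4785711}{3276402} = 4785711 \cdot \frac{1}{3276402} = \frac{1595237}{1092134}$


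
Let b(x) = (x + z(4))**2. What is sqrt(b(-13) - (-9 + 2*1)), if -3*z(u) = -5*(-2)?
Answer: 4*sqrt(154)/3 ≈ 16.546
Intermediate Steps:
z(u) = -10/3 (z(u) = -(-5)*(-2)/3 = -1/3*10 = -10/3)
b(x) = (-10/3 + x)**2 (b(x) = (x - 10/3)**2 = (-10/3 + x)**2)
sqrt(b(-13) - (-9 + 2*1)) = sqrt((-10 + 3*(-13))**2/9 - (-9 + 2*1)) = sqrt((-10 - 39)**2/9 - (-9 + 2)) = sqrt((1/9)*(-49)**2 - 1*(-7)) = sqrt((1/9)*2401 + 7) = sqrt(2401/9 + 7) = sqrt(2464/9) = 4*sqrt(154)/3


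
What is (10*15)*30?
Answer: 4500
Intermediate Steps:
(10*15)*30 = 150*30 = 4500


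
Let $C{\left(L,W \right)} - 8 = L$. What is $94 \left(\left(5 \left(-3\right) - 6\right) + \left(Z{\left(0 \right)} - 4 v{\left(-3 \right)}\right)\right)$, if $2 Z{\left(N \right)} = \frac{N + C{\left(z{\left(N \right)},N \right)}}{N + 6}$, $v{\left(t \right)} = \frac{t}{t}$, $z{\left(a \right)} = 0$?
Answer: $- \frac{6862}{3} \approx -2287.3$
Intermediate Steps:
$v{\left(t \right)} = 1$
$C{\left(L,W \right)} = 8 + L$
$Z{\left(N \right)} = \frac{8 + N}{2 \left(6 + N\right)}$ ($Z{\left(N \right)} = \frac{\left(N + \left(8 + 0\right)\right) \frac{1}{N + 6}}{2} = \frac{\left(N + 8\right) \frac{1}{6 + N}}{2} = \frac{\left(8 + N\right) \frac{1}{6 + N}}{2} = \frac{\frac{1}{6 + N} \left(8 + N\right)}{2} = \frac{8 + N}{2 \left(6 + N\right)}$)
$94 \left(\left(5 \left(-3\right) - 6\right) + \left(Z{\left(0 \right)} - 4 v{\left(-3 \right)}\right)\right) = 94 \left(\left(5 \left(-3\right) - 6\right) - \left(4 - \frac{8 + 0}{2 \left(6 + 0\right)}\right)\right) = 94 \left(\left(-15 - 6\right) - \left(4 - \frac{1}{2} \cdot \frac{1}{6} \cdot 8\right)\right) = 94 \left(-21 - \left(4 - \frac{2}{3}\right)\right) = 94 \left(-21 + \left(\frac{2}{3} - 4\right)\right) = 94 \left(-21 - \frac{10}{3}\right) = 94 \left(- \frac{73}{3}\right) = - \frac{6862}{3}$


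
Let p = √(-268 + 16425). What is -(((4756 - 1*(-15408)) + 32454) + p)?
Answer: -52618 - √16157 ≈ -52745.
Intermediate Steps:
p = √16157 ≈ 127.11
-(((4756 - 1*(-15408)) + 32454) + p) = -(((4756 - 1*(-15408)) + 32454) + √16157) = -(((4756 + 15408) + 32454) + √16157) = -((20164 + 32454) + √16157) = -(52618 + √16157) = -52618 - √16157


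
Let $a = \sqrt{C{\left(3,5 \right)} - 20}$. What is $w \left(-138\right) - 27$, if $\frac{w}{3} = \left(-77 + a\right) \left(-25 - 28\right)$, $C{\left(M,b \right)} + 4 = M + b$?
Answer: $-1689561 + 87768 i \approx -1.6896 \cdot 10^{6} + 87768.0 i$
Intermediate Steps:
$C{\left(M,b \right)} = -4 + M + b$ ($C{\left(M,b \right)} = -4 + \left(M + b\right) = -4 + M + b$)
$a = 4 i$ ($a = \sqrt{\left(-4 + 3 + 5\right) - 20} = \sqrt{4 - 20} = \sqrt{-16} = 4 i \approx 4.0 i$)
$w = 12243 - 636 i$ ($w = 3 \left(-77 + 4 i\right) \left(-25 - 28\right) = 3 \left(-77 + 4 i\right) \left(-53\right) = 3 \left(4081 - 212 i\right) = 12243 - 636 i \approx 12243.0 - 636.0 i$)
$w \left(-138\right) - 27 = \left(12243 - 636 i\right) \left(-138\right) - 27 = \left(-1689534 + 87768 i\right) - 27 = -1689561 + 87768 i$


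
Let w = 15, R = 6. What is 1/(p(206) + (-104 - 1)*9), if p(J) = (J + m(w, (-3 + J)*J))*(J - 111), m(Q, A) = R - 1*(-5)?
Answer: 1/19670 ≈ 5.0839e-5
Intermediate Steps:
m(Q, A) = 11 (m(Q, A) = 6 - 1*(-5) = 6 + 5 = 11)
p(J) = (-111 + J)*(11 + J) (p(J) = (J + 11)*(J - 111) = (11 + J)*(-111 + J) = (-111 + J)*(11 + J))
1/(p(206) + (-104 - 1)*9) = 1/((-1221 + 206² - 100*206) + (-104 - 1)*9) = 1/((-1221 + 42436 - 20600) - 105*9) = 1/(20615 - 945) = 1/19670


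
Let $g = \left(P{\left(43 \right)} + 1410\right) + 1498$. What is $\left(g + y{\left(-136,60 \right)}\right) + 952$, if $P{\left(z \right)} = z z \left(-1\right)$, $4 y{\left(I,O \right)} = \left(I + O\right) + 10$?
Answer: $\frac{3989}{2} \approx 1994.5$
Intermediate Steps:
$y{\left(I,O \right)} = \frac{5}{2} + \frac{I}{4} + \frac{O}{4}$ ($y{\left(I,O \right)} = \frac{\left(I + O\right) + 10}{4} = \frac{10 + I + O}{4} = \frac{5}{2} + \frac{I}{4} + \frac{O}{4}$)
$P{\left(z \right)} = - z^{2}$ ($P{\left(z \right)} = z^{2} \left(-1\right) = - z^{2}$)
$g = 1059$ ($g = \left(- 43^{2} + 1410\right) + 1498 = \left(\left(-1\right) 1849 + 1410\right) + 1498 = \left(-1849 + 1410\right) + 1498 = -439 + 1498 = 1059$)
$\left(g + y{\left(-136,60 \right)}\right) + 952 = \left(1059 + \left(\frac{5}{2} + \frac{1}{4} \left(-136\right) + \frac{1}{4} \cdot 60\right)\right) + 952 = \left(1059 + \left(\frac{5}{2} - 34 + 15\right)\right) + 952 = \left(1059 - \frac{33}{2}\right) + 952 = \frac{2085}{2} + 952 = \frac{3989}{2}$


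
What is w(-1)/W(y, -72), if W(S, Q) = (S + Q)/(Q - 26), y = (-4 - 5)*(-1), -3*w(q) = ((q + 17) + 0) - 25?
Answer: 14/3 ≈ 4.6667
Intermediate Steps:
w(q) = 8/3 - q/3 (w(q) = -(((q + 17) + 0) - 25)/3 = -(((17 + q) + 0) - 25)/3 = -((17 + q) - 25)/3 = -(-8 + q)/3 = 8/3 - q/3)
y = 9 (y = -9*(-1) = 9)
W(S, Q) = (Q + S)/(-26 + Q)
w(-1)/W(y, -72) = (8/3 - ⅓*(-1))/(((-72 + 9)/(-26 - 72))) = (8/3 + ⅓)/((-63/(-98))) = 3/((-1/98*(-63))) = 3/(9/14) = 3*(14/9) = 14/3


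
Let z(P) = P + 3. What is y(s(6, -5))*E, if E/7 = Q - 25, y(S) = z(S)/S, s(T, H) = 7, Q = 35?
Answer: 100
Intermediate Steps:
z(P) = 3 + P
y(S) = (3 + S)/S
E = 70 (E = 7*(35 - 25) = 7*10 = 70)
y(s(6, -5))*E = ((3 + 7)/7)*70 = ((⅐)*10)*70 = (10/7)*70 = 100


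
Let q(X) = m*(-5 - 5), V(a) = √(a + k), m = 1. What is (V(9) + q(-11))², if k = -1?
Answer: 108 - 40*√2 ≈ 51.431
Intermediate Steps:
V(a) = √(-1 + a) (V(a) = √(a - 1) = √(-1 + a))
q(X) = -10 (q(X) = 1*(-5 - 5) = 1*(-10) = -10)
(V(9) + q(-11))² = (√(-1 + 9) - 10)² = (√8 - 10)² = (2*√2 - 10)² = (-10 + 2*√2)²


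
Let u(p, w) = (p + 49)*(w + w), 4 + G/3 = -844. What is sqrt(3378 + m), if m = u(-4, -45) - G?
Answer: 12*sqrt(13) ≈ 43.267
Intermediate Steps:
G = -2544 (G = -12 + 3*(-844) = -12 - 2532 = -2544)
u(p, w) = 2*w*(49 + p) (u(p, w) = (49 + p)*(2*w) = 2*w*(49 + p))
m = -1506 (m = 2*(-45)*(49 - 4) - 1*(-2544) = 2*(-45)*45 + 2544 = -4050 + 2544 = -1506)
sqrt(3378 + m) = sqrt(3378 - 1506) = sqrt(1872) = 12*sqrt(13)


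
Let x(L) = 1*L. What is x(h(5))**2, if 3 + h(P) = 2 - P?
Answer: 36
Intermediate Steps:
h(P) = -1 - P (h(P) = -3 + (2 - P) = -1 - P)
x(L) = L
x(h(5))**2 = (-1 - 1*5)**2 = (-1 - 5)**2 = (-6)**2 = 36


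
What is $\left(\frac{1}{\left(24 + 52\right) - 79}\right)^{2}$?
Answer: $\frac{1}{9} \approx 0.11111$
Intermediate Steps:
$\left(\frac{1}{\left(24 + 52\right) - 79}\right)^{2} = \left(\frac{1}{76 - 79}\right)^{2} = \left(\frac{1}{-3}\right)^{2} = \left(- \frac{1}{3}\right)^{2} = \frac{1}{9}$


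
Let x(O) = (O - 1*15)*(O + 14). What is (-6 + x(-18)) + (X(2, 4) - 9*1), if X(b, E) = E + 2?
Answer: 123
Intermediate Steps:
X(b, E) = 2 + E
x(O) = (-15 + O)*(14 + O) (x(O) = (O - 15)*(14 + O) = (-15 + O)*(14 + O))
(-6 + x(-18)) + (X(2, 4) - 9*1) = (-6 + (-210 + (-18)**2 - 1*(-18))) + ((2 + 4) - 9*1) = (-6 + (-210 + 324 + 18)) + (6 - 9) = (-6 + 132) - 3 = 126 - 3 = 123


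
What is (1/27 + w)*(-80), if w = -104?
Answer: 224560/27 ≈ 8317.0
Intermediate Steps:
(1/27 + w)*(-80) = (1/27 - 104)*(-80) = -2807/27*(-80) = 224560/27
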